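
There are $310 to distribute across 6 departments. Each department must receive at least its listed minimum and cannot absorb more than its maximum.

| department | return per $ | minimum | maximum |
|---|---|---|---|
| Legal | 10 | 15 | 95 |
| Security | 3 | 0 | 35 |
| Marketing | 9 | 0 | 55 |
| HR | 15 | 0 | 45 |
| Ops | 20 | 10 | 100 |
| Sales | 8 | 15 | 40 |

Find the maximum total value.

4240

Meeting every minimum uses 15+0+0+0+10+15 = 40 $, leaving 270.
Highest return per $ first: Ops 20 > HR 15 > Legal 10 > Marketing 9 > Sales 8 > Security 3.
Ops takes 90 more to reach its cap of 100 → 180 left.
HR takes 45 more to reach its cap of 45 → 135 left.
Legal: +80 to 95 (cap) → 55 left.
Marketing: +55 to 55 (cap) → 0 left.
Total = 10×95 + 9×55 + 15×45 + 20×100 + 8×15 = 4240.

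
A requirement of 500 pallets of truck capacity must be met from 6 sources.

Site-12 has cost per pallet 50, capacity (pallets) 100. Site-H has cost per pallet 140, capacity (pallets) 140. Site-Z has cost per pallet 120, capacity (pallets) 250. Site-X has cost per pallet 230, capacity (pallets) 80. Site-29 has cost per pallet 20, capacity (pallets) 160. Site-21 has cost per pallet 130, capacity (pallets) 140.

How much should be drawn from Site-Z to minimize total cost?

Use sources in increasing cost order.
Site-29 (20): use full 160 ; 340 pallets to go.
Site-12 at 50: take all 100 pallets ; 240 still needed.
Site-Z at 120: take 240 of its 250 ; requirement met.
Site-21, Site-H, Site-X: unused.

240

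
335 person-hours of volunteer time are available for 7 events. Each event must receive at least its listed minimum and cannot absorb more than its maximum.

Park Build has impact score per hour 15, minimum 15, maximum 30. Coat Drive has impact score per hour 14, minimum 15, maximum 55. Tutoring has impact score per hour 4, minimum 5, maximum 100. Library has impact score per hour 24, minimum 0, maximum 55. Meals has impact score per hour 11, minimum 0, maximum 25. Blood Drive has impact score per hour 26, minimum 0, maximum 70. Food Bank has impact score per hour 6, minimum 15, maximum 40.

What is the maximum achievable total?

5115

Meeting every minimum uses 15+15+5+0+0+0+15 = 50 person-hours, leaving 285.
Rank by impact score per hour: Blood Drive 26 > Library 24 > Park Build 15 > Coat Drive 14 > Meals 11 > Food Bank 6 > Tutoring 4.
Blood Drive takes 70 more to reach its cap of 70 — 215 left.
Library takes 55 more to reach its cap of 55 — 160 left.
Park Build: +15 to 30 (cap) — 145 left.
Coat Drive takes 40 more to reach its cap of 55 — 105 left.
Meals takes 25 more to reach its cap of 25 — 80 left.
Food Bank: +25 to 40 (cap) — 55 left.
Tutoring: +55 (room for 95) → 60. Pool exhausted.
Total = 15×30 + 14×55 + 4×60 + 24×55 + 11×25 + 26×70 + 6×40 = 5115.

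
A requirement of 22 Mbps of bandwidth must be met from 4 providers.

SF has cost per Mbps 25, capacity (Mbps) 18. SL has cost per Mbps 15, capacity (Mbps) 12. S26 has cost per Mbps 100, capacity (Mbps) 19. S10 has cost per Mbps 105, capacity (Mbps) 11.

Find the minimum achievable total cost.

430

Cheapest first:
SL at 15: take all 12 Mbps → 10 still needed.
SF (25): take the remaining 10 → done.
S26, S10: unused.
Cost = 12×15 + 10×25 = 430.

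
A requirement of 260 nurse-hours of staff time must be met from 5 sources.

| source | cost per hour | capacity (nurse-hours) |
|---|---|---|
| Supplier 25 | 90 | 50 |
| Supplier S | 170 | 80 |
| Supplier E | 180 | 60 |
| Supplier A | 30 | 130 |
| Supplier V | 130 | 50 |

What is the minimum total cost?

Use sources in increasing cost order.
Supplier A (30): use full 130 — 130 nurse-hours to go.
Supplier 25 at 90: take all 50 nurse-hours — 80 still needed.
Supplier V at 130: take all 50 nurse-hours — 30 still needed.
Take 30 from Supplier S at 170 to finish.
Supplier E: unused.
Cost = 130×30 + 50×90 + 50×130 + 30×170 = 20000.

20000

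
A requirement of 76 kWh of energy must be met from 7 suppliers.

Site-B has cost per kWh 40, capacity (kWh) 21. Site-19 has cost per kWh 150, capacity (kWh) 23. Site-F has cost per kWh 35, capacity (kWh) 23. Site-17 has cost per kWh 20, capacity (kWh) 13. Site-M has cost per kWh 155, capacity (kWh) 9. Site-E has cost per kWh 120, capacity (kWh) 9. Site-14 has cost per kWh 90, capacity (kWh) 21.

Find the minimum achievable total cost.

Use suppliers in increasing cost order.
Take 13 from Site-17 at 20 → need 63 more.
Site-F (35): use full 23 → 40 kWh to go.
Site-B (40): use full 21 → 19 kWh to go.
Take 19 from Site-14 at 90 to finish.
Site-E, Site-19, Site-M: unused.
Cost = 13×20 + 23×35 + 21×40 + 19×90 = 3615.

3615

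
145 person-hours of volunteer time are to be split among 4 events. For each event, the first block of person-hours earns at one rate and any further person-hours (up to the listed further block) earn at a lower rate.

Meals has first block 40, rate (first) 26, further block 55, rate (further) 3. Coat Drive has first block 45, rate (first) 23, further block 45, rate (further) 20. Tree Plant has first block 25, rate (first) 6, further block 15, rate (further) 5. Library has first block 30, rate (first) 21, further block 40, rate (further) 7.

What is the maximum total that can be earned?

3305

Order all 8 blocks by rate: Meals/tier1 26 > Coat Drive/tier1 23 > Library/tier1 21 > Coat Drive/tier2 20 > Library/tier2 7 > Tree Plant/tier1 6 > Tree Plant/tier2 5 > Meals/tier2 3.
Meals/tier1 (26): +40 ; 105 left.
Fill Coat Drive tier1 block (45 at 23) ; 60 left.
Library tier1 at 21: fill all 30 ; 30 left.
30 remain; put them into Coat Drive tier2 at 20.
Total = 26×40 + 23×45 + 21×30 + 20×30 = 3305.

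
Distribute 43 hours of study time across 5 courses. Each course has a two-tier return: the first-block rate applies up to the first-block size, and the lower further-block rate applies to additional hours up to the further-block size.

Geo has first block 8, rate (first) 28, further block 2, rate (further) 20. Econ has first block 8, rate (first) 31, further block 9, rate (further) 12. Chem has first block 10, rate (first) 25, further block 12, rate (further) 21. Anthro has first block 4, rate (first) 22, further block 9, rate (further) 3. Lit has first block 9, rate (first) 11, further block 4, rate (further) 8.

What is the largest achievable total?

Order all 10 blocks by rate: Econ/tier1 31 > Geo/tier1 28 > Chem/tier1 25 > Anthro/tier1 22 > Chem/tier2 21 > Geo/tier2 20 > Econ/tier2 12 > Lit/tier1 11 > Lit/tier2 8 > Anthro/tier2 3.
Fill Econ tier1 block (8 at 31) ; 35 left.
Geo tier1 at 28: fill all 8 ; 27 left.
Chem tier1 at 25: fill all 10 ; 17 left.
Anthro/tier1 (22): +4 ; 13 left.
Fill Chem tier2 block (12 at 21) ; 1 left.
1 remain; put them into Geo tier2 at 20.
Total = 31×8 + 28×8 + 25×10 + 22×4 + 21×12 + 20×1 = 1082.

1082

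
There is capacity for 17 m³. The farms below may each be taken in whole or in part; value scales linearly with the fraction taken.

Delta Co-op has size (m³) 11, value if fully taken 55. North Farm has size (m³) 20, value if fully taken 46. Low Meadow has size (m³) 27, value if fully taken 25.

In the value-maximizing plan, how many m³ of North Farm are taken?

Best value per unit of size first: Delta Co-op 55/11≈5, North Farm 46/20≈2.3, Low Meadow 25/27≈0.926.
Delta Co-op: take in full, 11 m³ for value 55 — 6 left.
6 m³ left: a 6/20 share of North Farm gives 46×6/20 = 13.8.

6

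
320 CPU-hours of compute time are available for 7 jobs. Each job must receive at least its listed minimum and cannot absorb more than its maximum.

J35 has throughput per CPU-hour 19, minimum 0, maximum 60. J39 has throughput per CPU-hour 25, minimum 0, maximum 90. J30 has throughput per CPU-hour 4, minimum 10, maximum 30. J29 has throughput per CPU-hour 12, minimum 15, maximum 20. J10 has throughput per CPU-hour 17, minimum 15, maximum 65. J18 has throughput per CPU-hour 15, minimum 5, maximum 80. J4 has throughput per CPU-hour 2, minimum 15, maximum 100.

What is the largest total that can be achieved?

Meeting every minimum uses 0+0+10+15+15+5+15 = 60 CPU-hours, leaving 260.
Order the jobs by throughput per CPU-hour: J39 25 > J35 19 > J10 17 > J18 15 > J29 12 > J30 4 > J4 2.
Give J39 90 more to hit its cap of 90 → 170 left.
J35 takes 60 more to reach its cap of 60 → 110 left.
J10 takes 50 more to reach its cap of 65 → 60 left.
J18: +60 (room for 75) → 65. Pool exhausted.
Total = 19×60 + 25×90 + 4×10 + 12×15 + 17×65 + 15×65 + 2×15 = 5720.

5720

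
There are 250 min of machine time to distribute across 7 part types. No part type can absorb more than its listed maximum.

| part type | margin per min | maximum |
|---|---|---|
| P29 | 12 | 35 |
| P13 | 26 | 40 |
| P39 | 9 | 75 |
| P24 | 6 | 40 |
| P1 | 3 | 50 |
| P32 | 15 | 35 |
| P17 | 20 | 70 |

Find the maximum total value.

4015

Order the part types by margin per min: P13 26 > P17 20 > P32 15 > P29 12 > P39 9 > P24 6 > P1 3.
P13 takes 40 to reach its cap of 40 ; 210 left.
Give P17 70 to hit its cap of 70 ; 140 left.
P32 takes 35 to reach its cap of 35 ; 105 left.
P29 takes 35 to reach its cap of 35 ; 70 left.
P39 has room for 75 but only 70 remain, so it gets 70.
Total = 12×35 + 26×40 + 9×70 + 15×35 + 20×70 = 4015.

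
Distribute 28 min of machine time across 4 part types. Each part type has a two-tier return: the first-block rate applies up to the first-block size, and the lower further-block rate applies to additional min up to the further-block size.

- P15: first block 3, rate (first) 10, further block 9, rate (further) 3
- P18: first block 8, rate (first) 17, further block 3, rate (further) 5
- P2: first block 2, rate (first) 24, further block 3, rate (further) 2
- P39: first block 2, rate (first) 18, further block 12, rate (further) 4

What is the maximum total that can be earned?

Rank every tier by rate: P2/first 24 > P39/first 18 > P18/first 17 > P15/first 10 > P18/second 5 > P39/second 4 > P15/second 3 > P2/second 2.
P2/first (24): +2 ; 26 left.
Fill P39 first block (2 at 18) ; 24 left.
P18 first at 17: fill all 8 ; 16 left.
P15 first at 10: fill all 3 ; 13 left.
P18/second (5): +3 ; 10 left.
P39/second: +10 of 12 at 4; pool empty.
Total = 24×2 + 18×2 + 17×8 + 10×3 + 5×3 + 4×10 = 305.

305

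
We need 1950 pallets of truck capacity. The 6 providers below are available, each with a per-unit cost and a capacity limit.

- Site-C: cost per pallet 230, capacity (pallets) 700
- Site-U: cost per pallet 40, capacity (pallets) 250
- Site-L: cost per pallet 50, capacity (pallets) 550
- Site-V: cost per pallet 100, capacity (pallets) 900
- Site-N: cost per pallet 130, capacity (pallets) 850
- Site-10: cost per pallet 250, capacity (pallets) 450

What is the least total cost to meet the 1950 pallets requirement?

160000

Fill from the cheapest provider first.
Site-U (40): use full 250 — 1700 pallets to go.
Take 550 from Site-L at 50 — need 1150 more.
Take 900 from Site-V at 100 — need 250 more.
Site-N at 130: take 250 of its 850 — requirement met.
Site-C, Site-10: unused.
Cost = 250×40 + 550×50 + 900×100 + 250×130 = 160000.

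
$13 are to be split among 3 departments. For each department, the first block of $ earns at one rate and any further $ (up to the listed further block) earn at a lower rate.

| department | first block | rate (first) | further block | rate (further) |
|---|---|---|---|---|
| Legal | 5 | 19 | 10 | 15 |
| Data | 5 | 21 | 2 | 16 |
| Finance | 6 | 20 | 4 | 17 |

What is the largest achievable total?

263

Treat each block as its own option and order by rate: Data/first 21 > Finance/first 20 > Legal/first 19 > Finance/second 17 > Data/second 16 > Legal/second 15.
Fill Data first block (5 at 21) ; 8 left.
Finance/first (20): +6 ; 2 left.
2 remain; put them into Legal first at 19.
Total = 21×5 + 20×6 + 19×2 = 263.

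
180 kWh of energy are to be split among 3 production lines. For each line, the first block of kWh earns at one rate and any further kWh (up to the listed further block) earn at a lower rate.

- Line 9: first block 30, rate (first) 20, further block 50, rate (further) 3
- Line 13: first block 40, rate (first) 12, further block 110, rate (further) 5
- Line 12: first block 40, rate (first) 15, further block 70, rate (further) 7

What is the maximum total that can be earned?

2170

Rank every tier by rate: Line 9/tier1 20 > Line 12/tier1 15 > Line 13/tier1 12 > Line 12/tier2 7 > Line 13/tier2 5 > Line 9/tier2 3.
Fill Line 9 tier1 block (30 at 20) — 150 left.
Fill Line 12 tier1 block (40 at 15) — 110 left.
Fill Line 13 tier1 block (40 at 12) — 70 left.
Line 12/tier2 (7): +70 — 0 left.
Total = 20×30 + 15×40 + 12×40 + 7×70 = 2170.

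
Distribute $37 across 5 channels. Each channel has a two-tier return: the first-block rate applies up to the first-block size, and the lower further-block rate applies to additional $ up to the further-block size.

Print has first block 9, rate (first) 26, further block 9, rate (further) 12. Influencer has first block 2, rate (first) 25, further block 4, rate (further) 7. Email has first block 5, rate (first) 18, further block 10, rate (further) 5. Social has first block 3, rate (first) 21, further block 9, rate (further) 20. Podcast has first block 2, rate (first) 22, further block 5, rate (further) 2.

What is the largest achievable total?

Order all 10 blocks by rate: Print/first 26 > Influencer/first 25 > Podcast/first 22 > Social/first 21 > Social/second 20 > Email/first 18 > Print/second 12 > Influencer/second 7 > Email/second 5 > Podcast/second 2.
Print/first (26): +9 — 28 left.
Influencer/first (25): +2 — 26 left.
Fill Podcast first block (2 at 22) — 24 left.
Fill Social first block (3 at 21) — 21 left.
Fill Social second block (9 at 20) — 12 left.
Email first at 18: fill all 5 — 7 left.
Print second at 12: only 7 left, fill 7.
Total = 26×9 + 25×2 + 22×2 + 21×3 + 20×9 + 18×5 + 12×7 = 745.

745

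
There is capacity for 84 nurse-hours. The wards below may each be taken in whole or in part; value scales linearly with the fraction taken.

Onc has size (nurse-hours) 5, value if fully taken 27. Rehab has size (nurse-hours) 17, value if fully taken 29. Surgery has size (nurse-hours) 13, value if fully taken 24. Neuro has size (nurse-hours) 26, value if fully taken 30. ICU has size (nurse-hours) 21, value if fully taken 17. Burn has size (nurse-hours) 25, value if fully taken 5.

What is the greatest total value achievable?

Best value per unit of size first: Onc 27/5≈5.4, Surgery 24/13≈1.85, Rehab 29/17≈1.71, Neuro 30/26≈1.15, ICU 17/21≈0.81, Burn 5/25≈0.2.
Take all of Onc (5 nurse-hours, value 27) — 79 nurse-hours left.
All 13 nurse-hours of Surgery fit (value 24) — 66 remain.
Take all of Rehab (17 nurse-hours, value 29) — 49 nurse-hours left.
Take all of Neuro (26 nurse-hours, value 30) — 23 nurse-hours left.
Take all of ICU (21 nurse-hours, value 17) — 2 nurse-hours left.
2 nurse-hours left: a 2/25 share of Burn gives 5×2/25 = 0.4.
Total value = 127.4.

127.4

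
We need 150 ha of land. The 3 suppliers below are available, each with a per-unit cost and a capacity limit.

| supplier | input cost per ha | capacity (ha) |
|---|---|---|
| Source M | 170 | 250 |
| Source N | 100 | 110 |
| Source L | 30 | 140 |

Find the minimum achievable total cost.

Fill from the cheapest supplier first.
Source L (30): use full 140 — 10 ha to go.
Take 10 from Source N at 100 to finish.
Source M: unused.
Cost = 140×30 + 10×100 = 5200.

5200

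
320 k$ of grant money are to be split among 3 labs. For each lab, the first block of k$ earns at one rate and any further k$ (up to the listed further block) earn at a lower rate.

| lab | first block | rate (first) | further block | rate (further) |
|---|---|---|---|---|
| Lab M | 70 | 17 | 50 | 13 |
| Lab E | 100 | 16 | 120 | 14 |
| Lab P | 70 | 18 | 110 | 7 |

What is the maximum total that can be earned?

5170

Treat each block as its own option and order by rate: Lab P/first 18 > Lab M/first 17 > Lab E/first 16 > Lab E/second 14 > Lab M/second 13 > Lab P/second 7.
Lab P/first (18): +70 ; 250 left.
Fill Lab M first block (70 at 17) ; 180 left.
Fill Lab E first block (100 at 16) ; 80 left.
Lab E second at 14: only 80 left, fill 80.
Total = 18×70 + 17×70 + 16×100 + 14×80 = 5170.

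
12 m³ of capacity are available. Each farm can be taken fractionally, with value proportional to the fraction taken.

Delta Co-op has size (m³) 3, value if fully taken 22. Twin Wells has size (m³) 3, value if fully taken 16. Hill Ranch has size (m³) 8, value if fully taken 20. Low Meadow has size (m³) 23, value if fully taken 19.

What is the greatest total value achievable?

53

Sort by value density: Delta Co-op 22/3≈7.33, Twin Wells 16/3≈5.33, Hill Ranch 20/8≈2.5, Low Meadow 19/23≈0.826.
Delta Co-op: take in full, 3 m³ for value 22 — 9 left.
All 3 m³ of Twin Wells fit (value 16) — 6 remain.
Only 6 m³ remain; take 6/8 of Hill Ranch for value 20×6/8 = 15.
Total value = 53.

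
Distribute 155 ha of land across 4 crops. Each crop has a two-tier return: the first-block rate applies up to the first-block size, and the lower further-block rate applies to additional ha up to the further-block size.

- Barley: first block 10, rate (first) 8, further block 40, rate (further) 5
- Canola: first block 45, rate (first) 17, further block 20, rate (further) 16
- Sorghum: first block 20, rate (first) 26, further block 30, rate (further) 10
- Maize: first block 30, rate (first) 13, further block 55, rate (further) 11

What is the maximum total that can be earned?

Rank every tier by rate: Sorghum/first 26 > Canola/first 17 > Canola/second 16 > Maize/first 13 > Maize/second 11 > Sorghum/second 10 > Barley/first 8 > Barley/second 5.
Sorghum/first (26): +20 — 135 left.
Canola/first (17): +45 — 90 left.
Canola second at 16: fill all 20 — 70 left.
Fill Maize first block (30 at 13) — 40 left.
Maize second at 11: only 40 left, fill 40.
Total = 26×20 + 17×45 + 16×20 + 13×30 + 11×40 = 2435.

2435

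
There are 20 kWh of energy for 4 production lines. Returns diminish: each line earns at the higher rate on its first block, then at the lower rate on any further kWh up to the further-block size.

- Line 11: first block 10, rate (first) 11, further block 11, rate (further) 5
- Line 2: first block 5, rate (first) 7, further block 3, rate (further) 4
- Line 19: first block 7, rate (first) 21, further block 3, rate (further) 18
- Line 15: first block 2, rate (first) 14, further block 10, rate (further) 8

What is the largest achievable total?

Order all 8 blocks by rate: Line 19/first 21 > Line 19/second 18 > Line 15/first 14 > Line 11/first 11 > Line 15/second 8 > Line 2/first 7 > Line 11/second 5 > Line 2/second 4.
Fill Line 19 first block (7 at 21) ; 13 left.
Line 19/second (18): +3 ; 10 left.
Fill Line 15 first block (2 at 14) ; 8 left.
Line 11 first at 11: only 8 left, fill 8.
Total = 21×7 + 18×3 + 14×2 + 11×8 = 317.

317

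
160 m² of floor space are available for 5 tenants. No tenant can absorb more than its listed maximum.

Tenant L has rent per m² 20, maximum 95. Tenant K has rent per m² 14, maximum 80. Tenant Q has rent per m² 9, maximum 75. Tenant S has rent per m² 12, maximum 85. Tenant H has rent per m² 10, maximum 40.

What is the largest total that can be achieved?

Order the tenants by rent per m²: Tenant L 20 > Tenant K 14 > Tenant S 12 > Tenant H 10 > Tenant Q 9.
Give Tenant L 95 to hit its cap of 95 ; 65 left.
Only 65 left; Tenant K takes them to reach 65.
Total = 20×95 + 14×65 = 2810.

2810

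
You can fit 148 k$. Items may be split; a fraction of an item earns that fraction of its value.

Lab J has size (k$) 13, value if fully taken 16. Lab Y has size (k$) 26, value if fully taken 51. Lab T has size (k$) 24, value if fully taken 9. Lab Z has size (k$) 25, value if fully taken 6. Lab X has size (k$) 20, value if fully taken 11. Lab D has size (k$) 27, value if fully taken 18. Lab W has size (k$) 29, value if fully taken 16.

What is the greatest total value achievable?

Best value per unit of size first: Lab Y 51/26≈1.96, Lab J 16/13≈1.23, Lab D 18/27≈0.667, Lab W 16/29≈0.552, Lab X 11/20≈0.55, Lab T 9/24≈0.375, Lab Z 6/25≈0.24.
All 26 k$ of Lab Y fit (value 51) ; 122 remain.
Take all of Lab J (13 k$, value 16) ; 109 k$ left.
Take all of Lab D (27 k$, value 18) ; 82 k$ left.
Lab W: take in full, 29 k$ for value 16 ; 53 left.
Lab X: take in full, 20 k$ for value 11 ; 33 left.
Lab T: take in full, 24 k$ for value 9 ; 9 left.
9 k$ left: a 9/25 share of Lab Z gives 6×9/25 = 2.16.
Total value = 123.16.

123.16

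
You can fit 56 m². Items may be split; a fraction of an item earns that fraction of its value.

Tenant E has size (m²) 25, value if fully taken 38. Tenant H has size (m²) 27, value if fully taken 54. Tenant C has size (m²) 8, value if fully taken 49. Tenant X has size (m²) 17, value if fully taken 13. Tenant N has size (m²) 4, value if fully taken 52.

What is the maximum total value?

180.84

Rank by value-to-size ratio: Tenant N 52/4≈13, Tenant C 49/8≈6.12, Tenant H 54/27≈2, Tenant E 38/25≈1.52, Tenant X 13/17≈0.765.
All 4 m² of Tenant N fit (value 52) → 52 remain.
All 8 m² of Tenant C fit (value 49) → 44 remain.
Tenant H: take in full, 27 m² for value 54 → 17 left.
17 m² left: a 17/25 share of Tenant E gives 38×17/25 = 25.84.
Total value = 180.84.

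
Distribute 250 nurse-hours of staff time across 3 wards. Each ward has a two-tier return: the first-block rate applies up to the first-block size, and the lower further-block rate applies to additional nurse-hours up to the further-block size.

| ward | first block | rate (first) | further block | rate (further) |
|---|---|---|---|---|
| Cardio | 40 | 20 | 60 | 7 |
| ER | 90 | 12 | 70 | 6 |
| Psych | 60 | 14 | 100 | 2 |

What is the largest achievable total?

3140

Order all 6 blocks by rate: Cardio/T1 20 > Psych/T1 14 > ER/T1 12 > Cardio/T2 7 > ER/T2 6 > Psych/T2 2.
Cardio/T1 (20): +40 — 210 left.
Psych/T1 (14): +60 — 150 left.
ER/T1 (12): +90 — 60 left.
Cardio/T2 (7): +60 — 0 left.
Total = 20×40 + 14×60 + 12×90 + 7×60 = 3140.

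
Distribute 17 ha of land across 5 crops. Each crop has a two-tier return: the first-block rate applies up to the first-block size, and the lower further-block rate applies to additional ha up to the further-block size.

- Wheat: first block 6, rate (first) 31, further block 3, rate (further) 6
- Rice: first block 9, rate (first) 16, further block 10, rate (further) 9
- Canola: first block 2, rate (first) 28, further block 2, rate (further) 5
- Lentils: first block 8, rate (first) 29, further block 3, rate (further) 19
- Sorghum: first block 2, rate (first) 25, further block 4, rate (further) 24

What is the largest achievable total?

Treat each block as its own option and order by rate: Wheat/first 31 > Lentils/first 29 > Canola/first 28 > Sorghum/first 25 > Sorghum/second 24 > Lentils/second 19 > Rice/first 16 > Rice/second 9 > Wheat/second 6 > Canola/second 5.
Fill Wheat first block (6 at 31) ; 11 left.
Lentils/first (29): +8 ; 3 left.
Fill Canola first block (2 at 28) ; 1 left.
1 remain; put them into Sorghum first at 25.
Total = 31×6 + 29×8 + 28×2 + 25×1 = 499.

499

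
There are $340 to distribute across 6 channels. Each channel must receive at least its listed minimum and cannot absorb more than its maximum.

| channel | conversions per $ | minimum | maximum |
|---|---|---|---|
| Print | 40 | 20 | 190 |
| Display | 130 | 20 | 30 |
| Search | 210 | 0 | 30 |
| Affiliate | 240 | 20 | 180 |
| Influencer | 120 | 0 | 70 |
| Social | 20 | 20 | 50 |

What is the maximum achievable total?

Meeting every minimum uses 20+20+0+20+0+20 = 80 $, leaving 260.
Rank by conversions per $: Affiliate 240 > Search 210 > Display 130 > Influencer 120 > Print 40 > Social 20.
Give Affiliate 160 more to hit its cap of 180 — 100 left.
Search takes 30 more to reach its cap of 30 — 70 left.
Display: +10 to 30 (cap) — 60 left.
Influencer: +60 (room for 70) → 60. Pool exhausted.
Total = 40×20 + 130×30 + 210×30 + 240×180 + 120×60 + 20×20 = 61800.

61800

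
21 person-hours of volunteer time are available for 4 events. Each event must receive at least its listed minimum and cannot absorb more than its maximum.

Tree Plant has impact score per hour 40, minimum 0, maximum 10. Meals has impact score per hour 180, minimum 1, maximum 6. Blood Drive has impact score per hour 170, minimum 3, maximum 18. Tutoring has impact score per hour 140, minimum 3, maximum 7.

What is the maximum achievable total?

Meeting every minimum uses 0+1+3+3 = 7 person-hours, leaving 14.
Highest impact score per hour first: Meals 180 > Blood Drive 170 > Tutoring 140 > Tree Plant 40.
Meals takes 5 more to reach its cap of 6 — 9 left.
Only 9 left; Blood Drive takes them to reach 12.
Total = 180×6 + 170×12 + 140×3 = 3540.

3540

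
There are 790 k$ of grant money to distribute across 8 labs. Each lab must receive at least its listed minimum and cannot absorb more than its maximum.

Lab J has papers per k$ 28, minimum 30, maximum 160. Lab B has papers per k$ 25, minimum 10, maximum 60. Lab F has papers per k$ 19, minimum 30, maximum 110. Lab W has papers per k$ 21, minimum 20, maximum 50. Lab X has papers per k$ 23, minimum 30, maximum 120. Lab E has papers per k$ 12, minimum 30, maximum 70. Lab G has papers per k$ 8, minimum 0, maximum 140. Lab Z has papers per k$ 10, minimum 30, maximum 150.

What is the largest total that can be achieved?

14780

Meeting every minimum uses 30+10+30+20+30+30+0+30 = 180 k$, leaving 610.
Order the labs by papers per k$: Lab J 28 > Lab B 25 > Lab X 23 > Lab W 21 > Lab F 19 > Lab E 12 > Lab Z 10 > Lab G 8.
Lab J: +130 to 160 (cap) → 480 left.
Lab B takes 50 more to reach its cap of 60 → 430 left.
Give Lab X 90 more to hit its cap of 120 → 340 left.
Lab W takes 30 more to reach its cap of 50 → 310 left.
Lab F takes 80 more to reach its cap of 110 → 230 left.
Lab E: +40 to 70 (cap) → 190 left.
Give Lab Z 120 more to hit its cap of 150 → 70 left.
Lab G: +70 (room for 140) → 70. Pool exhausted.
Total = 28×160 + 25×60 + 19×110 + 21×50 + 23×120 + 12×70 + 8×70 + 10×150 = 14780.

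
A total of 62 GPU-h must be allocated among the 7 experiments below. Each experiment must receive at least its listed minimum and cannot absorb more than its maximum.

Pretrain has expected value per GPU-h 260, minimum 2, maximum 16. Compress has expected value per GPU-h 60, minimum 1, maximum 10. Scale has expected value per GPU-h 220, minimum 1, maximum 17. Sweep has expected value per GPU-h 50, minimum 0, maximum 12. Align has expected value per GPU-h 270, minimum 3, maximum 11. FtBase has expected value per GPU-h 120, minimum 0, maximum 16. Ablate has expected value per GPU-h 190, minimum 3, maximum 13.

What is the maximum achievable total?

Meeting every minimum uses 2+1+1+0+3+0+3 = 10 GPU-h, leaving 52.
Rank by expected value per GPU-h: Align 270 > Pretrain 260 > Scale 220 > Ablate 190 > FtBase 120 > Compress 60 > Sweep 50.
Give Align 8 more to hit its cap of 11 → 44 left.
Pretrain: +14 to 16 (cap) → 30 left.
Scale: +16 to 17 (cap) → 14 left.
Give Ablate 10 more to hit its cap of 13 → 4 left.
FtBase has room for 16 more but only 4 remain, so it gets 4.
Total = 260×16 + 60×1 + 220×17 + 270×11 + 120×4 + 190×13 = 13880.

13880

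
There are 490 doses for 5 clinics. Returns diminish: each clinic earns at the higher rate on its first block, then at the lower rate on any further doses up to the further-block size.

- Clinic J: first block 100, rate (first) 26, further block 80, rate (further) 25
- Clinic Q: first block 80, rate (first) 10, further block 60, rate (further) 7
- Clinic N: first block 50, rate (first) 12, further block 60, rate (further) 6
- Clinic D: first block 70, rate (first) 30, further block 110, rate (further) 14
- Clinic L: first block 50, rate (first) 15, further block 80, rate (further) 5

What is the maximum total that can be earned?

9890

Rank every tier by rate: Clinic D/T1 30 > Clinic J/T1 26 > Clinic J/T2 25 > Clinic L/T1 15 > Clinic D/T2 14 > Clinic N/T1 12 > Clinic Q/T1 10 > Clinic Q/T2 7 > Clinic N/T2 6 > Clinic L/T2 5.
Clinic D T1 at 30: fill all 70 ; 420 left.
Fill Clinic J T1 block (100 at 26) ; 320 left.
Clinic J/T2 (25): +80 ; 240 left.
Clinic L T1 at 15: fill all 50 ; 190 left.
Clinic D T2 at 14: fill all 110 ; 80 left.
Fill Clinic N T1 block (50 at 12) ; 30 left.
Clinic Q/T1: +30 of 80 at 10; pool empty.
Total = 30×70 + 26×100 + 25×80 + 15×50 + 14×110 + 12×50 + 10×30 = 9890.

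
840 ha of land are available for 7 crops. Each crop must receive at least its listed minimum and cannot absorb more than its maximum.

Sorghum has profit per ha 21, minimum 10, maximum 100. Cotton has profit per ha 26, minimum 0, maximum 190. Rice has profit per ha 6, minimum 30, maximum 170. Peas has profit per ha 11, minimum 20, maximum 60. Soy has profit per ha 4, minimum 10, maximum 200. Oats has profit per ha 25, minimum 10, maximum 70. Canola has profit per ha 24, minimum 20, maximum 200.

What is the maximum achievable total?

15470

Meeting every minimum uses 10+0+30+20+10+10+20 = 100 ha, leaving 740.
Rank by profit per ha: Cotton 26 > Oats 25 > Canola 24 > Sorghum 21 > Peas 11 > Rice 6 > Soy 4.
Cotton takes 190 more to reach its cap of 190 → 550 left.
Oats: +60 to 70 (cap) → 490 left.
Canola: +180 to 200 (cap) → 310 left.
Sorghum takes 90 more to reach its cap of 100 → 220 left.
Give Peas 40 more to hit its cap of 60 → 180 left.
Rice takes 140 more to reach its cap of 170 → 40 left.
Soy has room for 190 more but only 40 remain, so it gets 50.
Total = 21×100 + 26×190 + 6×170 + 11×60 + 4×50 + 25×70 + 24×200 = 15470.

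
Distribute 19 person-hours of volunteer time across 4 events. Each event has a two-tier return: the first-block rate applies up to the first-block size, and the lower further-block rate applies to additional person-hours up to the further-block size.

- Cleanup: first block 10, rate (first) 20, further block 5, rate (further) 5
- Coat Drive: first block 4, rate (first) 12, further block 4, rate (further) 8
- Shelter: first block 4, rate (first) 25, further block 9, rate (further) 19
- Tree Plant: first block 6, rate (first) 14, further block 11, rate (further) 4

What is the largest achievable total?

395

Rank every tier by rate: Shelter/first 25 > Cleanup/first 20 > Shelter/second 19 > Tree Plant/first 14 > Coat Drive/first 12 > Coat Drive/second 8 > Cleanup/second 5 > Tree Plant/second 4.
Fill Shelter first block (4 at 25) → 15 left.
Cleanup first at 20: fill all 10 → 5 left.
5 remain; put them into Shelter second at 19.
Total = 25×4 + 20×10 + 19×5 = 395.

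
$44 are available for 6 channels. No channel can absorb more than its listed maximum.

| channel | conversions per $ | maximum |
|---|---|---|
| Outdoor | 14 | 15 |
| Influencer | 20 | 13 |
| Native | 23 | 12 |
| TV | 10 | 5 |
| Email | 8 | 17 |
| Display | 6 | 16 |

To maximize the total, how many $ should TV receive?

Rank by conversions per $: Native 23 > Influencer 20 > Outdoor 14 > TV 10 > Email 8 > Display 6.
Native: +12 to 12 (cap) — 32 left.
Give Influencer 13 to hit its cap of 13 — 19 left.
Give Outdoor 15 to hit its cap of 15 — 4 left.
TV has room for 5 but only 4 remain, so it gets 4.

4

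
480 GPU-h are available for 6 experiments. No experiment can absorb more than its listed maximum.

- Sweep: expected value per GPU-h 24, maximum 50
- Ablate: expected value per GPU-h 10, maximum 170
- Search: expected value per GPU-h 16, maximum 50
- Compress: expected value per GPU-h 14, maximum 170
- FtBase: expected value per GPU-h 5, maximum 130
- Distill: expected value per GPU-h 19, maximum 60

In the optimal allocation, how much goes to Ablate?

Rank by expected value per GPU-h: Sweep 24 > Distill 19 > Search 16 > Compress 14 > Ablate 10 > FtBase 5.
Sweep: +50 to 50 (cap) — 430 left.
Distill: +60 to 60 (cap) — 370 left.
Search: +50 to 50 (cap) — 320 left.
Give Compress 170 to hit its cap of 170 — 150 left.
Only 150 left; Ablate takes them to reach 150.

150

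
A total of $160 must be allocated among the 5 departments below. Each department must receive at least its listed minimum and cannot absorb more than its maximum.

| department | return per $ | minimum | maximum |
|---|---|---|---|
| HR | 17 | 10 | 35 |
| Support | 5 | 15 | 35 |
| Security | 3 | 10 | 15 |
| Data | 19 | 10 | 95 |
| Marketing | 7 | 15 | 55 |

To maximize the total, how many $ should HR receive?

Meeting every minimum uses 10+15+10+10+15 = 60 $, leaving 100.
Order the departments by return per $: Data 19 > HR 17 > Marketing 7 > Support 5 > Security 3.
Data: +85 to 95 (cap) — 15 left.
HR has room for 25 more but only 15 remain, so it gets 25.

25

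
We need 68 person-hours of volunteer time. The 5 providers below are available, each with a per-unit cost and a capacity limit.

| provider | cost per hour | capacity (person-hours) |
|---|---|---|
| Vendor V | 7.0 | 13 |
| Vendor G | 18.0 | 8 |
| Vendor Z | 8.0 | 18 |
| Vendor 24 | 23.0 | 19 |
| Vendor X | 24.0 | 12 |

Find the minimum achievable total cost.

1056

Cheapest first:
Vendor V (7.0): use full 13 → 55 person-hours to go.
Vendor Z at 8.0: take all 18 person-hours → 37 still needed.
Vendor G at 18.0: take all 8 person-hours → 29 still needed.
Vendor 24 (23.0): use full 19 → 10 person-hours to go.
Take 10 from Vendor X at 24.0 to finish.
Cost = 13×7.0 + 18×8.0 + 8×18.0 + 19×23.0 + 10×24.0 = 1056.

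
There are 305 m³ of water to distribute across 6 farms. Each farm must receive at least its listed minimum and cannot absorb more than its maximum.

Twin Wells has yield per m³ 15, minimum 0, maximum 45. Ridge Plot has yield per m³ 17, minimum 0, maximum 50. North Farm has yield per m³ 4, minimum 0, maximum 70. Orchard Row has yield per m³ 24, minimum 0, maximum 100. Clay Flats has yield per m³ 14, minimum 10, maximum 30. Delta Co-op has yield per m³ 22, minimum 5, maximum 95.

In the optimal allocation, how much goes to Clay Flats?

Meeting every minimum uses 0+0+0+0+10+5 = 15 m³, leaving 290.
Order the farms by yield per m³: Orchard Row 24 > Delta Co-op 22 > Ridge Plot 17 > Twin Wells 15 > Clay Flats 14 > North Farm 4.
Orchard Row: +100 to 100 (cap) → 190 left.
Give Delta Co-op 90 more to hit its cap of 95 → 100 left.
Ridge Plot takes 50 more to reach its cap of 50 → 50 left.
Twin Wells: +45 to 45 (cap) → 5 left.
Clay Flats has room for 20 more but only 5 remain, so it gets 15.

15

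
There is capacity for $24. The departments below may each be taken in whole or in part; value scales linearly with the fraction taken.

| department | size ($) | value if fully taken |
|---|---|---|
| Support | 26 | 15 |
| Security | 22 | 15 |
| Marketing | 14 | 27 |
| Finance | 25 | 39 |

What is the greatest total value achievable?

Sort by value density: Marketing 27/14≈1.93, Finance 39/25≈1.56, Security 15/22≈0.682, Support 15/26≈0.577.
Take all of Marketing (14 $, value 27) ; 10 $ left.
Fill the last 10 $ with part of Finance: 10/25 of it earns 15.6.
Total value = 42.6.

42.6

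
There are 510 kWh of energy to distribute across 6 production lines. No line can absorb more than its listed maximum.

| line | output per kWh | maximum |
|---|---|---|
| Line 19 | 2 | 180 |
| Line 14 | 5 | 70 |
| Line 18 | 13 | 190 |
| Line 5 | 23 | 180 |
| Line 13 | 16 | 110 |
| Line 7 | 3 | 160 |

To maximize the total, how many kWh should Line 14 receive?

30

Highest output per kWh first: Line 5 23 > Line 13 16 > Line 18 13 > Line 14 5 > Line 7 3 > Line 19 2.
Line 5 takes 180 to reach its cap of 180 — 330 left.
Line 13: +110 to 110 (cap) — 220 left.
Line 18 takes 190 to reach its cap of 190 — 30 left.
Only 30 left; Line 14 takes them to reach 30.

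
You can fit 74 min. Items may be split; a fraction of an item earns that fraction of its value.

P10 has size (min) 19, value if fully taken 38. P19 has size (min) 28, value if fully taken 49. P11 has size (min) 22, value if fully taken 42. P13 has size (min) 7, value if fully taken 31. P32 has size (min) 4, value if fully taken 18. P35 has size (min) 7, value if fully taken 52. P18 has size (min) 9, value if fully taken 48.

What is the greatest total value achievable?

Rank by value-to-size ratio: P35 52/7≈7.43, P18 48/9≈5.33, P32 18/4≈4.5, P13 31/7≈4.43, P10 38/19≈2, P11 42/22≈1.91, P19 49/28≈1.75.
P35: take in full, 7 min for value 52 ; 67 left.
P18: take in full, 9 min for value 48 ; 58 left.
Take all of P32 (4 min, value 18) ; 54 min left.
P13: take in full, 7 min for value 31 ; 47 left.
Take all of P10 (19 min, value 38) ; 28 min left.
P11: take in full, 22 min for value 42 ; 6 left.
Fill the last 6 min with part of P19: 6/28 of it earns 10.5.
Total value = 239.5.

239.5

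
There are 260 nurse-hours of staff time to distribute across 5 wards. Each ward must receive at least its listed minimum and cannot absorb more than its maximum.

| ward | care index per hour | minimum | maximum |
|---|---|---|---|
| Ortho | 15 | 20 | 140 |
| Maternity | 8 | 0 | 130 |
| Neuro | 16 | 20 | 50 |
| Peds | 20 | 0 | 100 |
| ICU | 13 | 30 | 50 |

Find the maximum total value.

4390

Meeting every minimum uses 20+0+20+0+30 = 70 nurse-hours, leaving 190.
Order the wards by care index per hour: Peds 20 > Neuro 16 > Ortho 15 > ICU 13 > Maternity 8.
Peds takes 100 more to reach its cap of 100 → 90 left.
Neuro takes 30 more to reach its cap of 50 → 60 left.
Ortho has room for 120 more but only 60 remain, so it gets 80.
Total = 15×80 + 16×50 + 20×100 + 13×30 = 4390.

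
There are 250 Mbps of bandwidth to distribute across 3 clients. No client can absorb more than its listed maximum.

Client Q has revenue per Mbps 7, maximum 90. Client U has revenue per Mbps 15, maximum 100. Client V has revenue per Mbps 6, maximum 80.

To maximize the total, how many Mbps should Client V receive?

60

Rank by revenue per Mbps: Client U 15 > Client Q 7 > Client V 6.
Give Client U 100 to hit its cap of 100 — 150 left.
Give Client Q 90 to hit its cap of 90 — 60 left.
Client V: +60 (room for 80) → 60. Pool exhausted.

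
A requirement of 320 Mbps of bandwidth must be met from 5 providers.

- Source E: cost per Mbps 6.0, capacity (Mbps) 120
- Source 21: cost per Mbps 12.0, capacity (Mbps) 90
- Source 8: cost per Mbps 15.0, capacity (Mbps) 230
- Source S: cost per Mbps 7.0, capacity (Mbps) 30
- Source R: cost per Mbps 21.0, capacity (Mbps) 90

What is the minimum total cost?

Use providers in increasing cost order.
Source E at 6.0: take all 120 Mbps → 200 still needed.
Source S (7.0): use full 30 → 170 Mbps to go.
Take 90 from Source 21 at 12.0 → need 80 more.
Source 8 (15.0): take the remaining 80 → done.
Source R: unused.
Cost = 120×6.0 + 30×7.0 + 90×12.0 + 80×15.0 = 3210.

3210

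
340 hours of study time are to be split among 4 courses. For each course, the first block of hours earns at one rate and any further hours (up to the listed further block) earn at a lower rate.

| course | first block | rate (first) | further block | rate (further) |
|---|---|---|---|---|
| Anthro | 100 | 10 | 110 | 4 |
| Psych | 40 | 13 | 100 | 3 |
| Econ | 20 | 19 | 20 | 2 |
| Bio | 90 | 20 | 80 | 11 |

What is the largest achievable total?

4620

Rank every tier by rate: Bio/T1 20 > Econ/T1 19 > Psych/T1 13 > Bio/T2 11 > Anthro/T1 10 > Anthro/T2 4 > Psych/T2 3 > Econ/T2 2.
Bio/T1 (20): +90 → 250 left.
Fill Econ T1 block (20 at 19) → 230 left.
Psych/T1 (13): +40 → 190 left.
Bio T2 at 11: fill all 80 → 110 left.
Anthro T1 at 10: fill all 100 → 10 left.
Anthro/T2: +10 of 110 at 4; pool empty.
Total = 20×90 + 19×20 + 13×40 + 11×80 + 10×100 + 4×10 = 4620.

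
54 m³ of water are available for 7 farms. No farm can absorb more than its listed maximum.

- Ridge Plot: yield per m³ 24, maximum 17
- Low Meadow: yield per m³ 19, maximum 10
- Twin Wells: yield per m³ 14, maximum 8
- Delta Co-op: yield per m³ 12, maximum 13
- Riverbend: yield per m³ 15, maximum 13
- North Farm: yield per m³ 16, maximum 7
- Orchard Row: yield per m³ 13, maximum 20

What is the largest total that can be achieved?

Rank by yield per m³: Ridge Plot 24 > Low Meadow 19 > North Farm 16 > Riverbend 15 > Twin Wells 14 > Orchard Row 13 > Delta Co-op 12.
Give Ridge Plot 17 to hit its cap of 17 → 37 left.
Give Low Meadow 10 to hit its cap of 10 → 27 left.
North Farm: +7 to 7 (cap) → 20 left.
Give Riverbend 13 to hit its cap of 13 → 7 left.
Only 7 left; Twin Wells takes them to reach 7.
Total = 24×17 + 19×10 + 14×7 + 15×13 + 16×7 = 1003.

1003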